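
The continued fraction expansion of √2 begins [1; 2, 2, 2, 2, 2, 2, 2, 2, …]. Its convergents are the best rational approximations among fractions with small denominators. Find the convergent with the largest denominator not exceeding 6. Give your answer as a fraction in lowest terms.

List convergents until the denominator exceeds the bound:
a_0 = 1: 1/1  (≤ bound)
a_1 = 2: 3/2  (≤ bound)
a_2 = 2: 7/5  (≤ bound)
a_3 = 2: 17/12  (> 6, stop)

7/5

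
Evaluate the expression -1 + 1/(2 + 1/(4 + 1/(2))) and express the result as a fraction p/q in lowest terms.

Start with 2.
4 + 1/(2/1) = 4 + 1/2 = 9/2
2 + 1/(9/2) = 2 + 2/9 = 20/9
-1 + 1/(20/9) = -1 + 9/20 = -11/20

-11/20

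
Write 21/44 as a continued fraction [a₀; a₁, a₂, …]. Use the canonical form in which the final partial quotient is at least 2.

[0; 2, 10, 2]

21 ÷ 44 → quotient 0, remainder 21
44 ÷ 21 → quotient 2, remainder 2
21 ÷ 2 → quotient 10, remainder 1
2 ÷ 1 → quotient 2, remainder 0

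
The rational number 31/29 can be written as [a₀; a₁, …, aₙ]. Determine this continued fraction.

31 = 1·29 + 2, so a_0 = 1
29 = 14·2 + 1, so a_1 = 14
2 = 2·1 + 0, so a_2 = 2

[1; 14, 2]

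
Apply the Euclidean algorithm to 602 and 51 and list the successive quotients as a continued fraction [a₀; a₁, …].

602 ÷ 51 → quotient 11, remainder 41
51 ÷ 41 → quotient 1, remainder 10
41 ÷ 10 → quotient 4, remainder 1
10 ÷ 1 → quotient 10, remainder 0

[11; 1, 4, 10]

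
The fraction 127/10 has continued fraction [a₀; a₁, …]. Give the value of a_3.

127 = 12·10 + 7, so a_0 = 12
10 = 1·7 + 3, so a_1 = 1
7 = 2·3 + 1, so a_2 = 2
3 = 3·1 + 0, so a_3 = 3

3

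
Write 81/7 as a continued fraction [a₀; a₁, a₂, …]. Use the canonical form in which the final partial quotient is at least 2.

[11; 1, 1, 3]

Run the Euclidean algorithm, recording each quotient:
81 ÷ 7 → quotient 11, remainder 4
7 ÷ 4 → quotient 1, remainder 3
4 ÷ 3 → quotient 1, remainder 1
3 ÷ 1 → quotient 3, remainder 0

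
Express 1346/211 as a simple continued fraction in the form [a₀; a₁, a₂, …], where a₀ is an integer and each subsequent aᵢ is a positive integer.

Run the Euclidean algorithm, recording each quotient:
⌊1346/211⌋ = 6, remainder 80
⌊211/80⌋ = 2, remainder 51
⌊80/51⌋ = 1, remainder 29
⌊51/29⌋ = 1, remainder 22
⌊29/22⌋ = 1, remainder 7
⌊22/7⌋ = 3, remainder 1
⌊7/1⌋ = 7, remainder 0

[6; 2, 1, 1, 1, 3, 7]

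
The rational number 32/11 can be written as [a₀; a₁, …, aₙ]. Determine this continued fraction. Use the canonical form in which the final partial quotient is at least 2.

Apply division with remainder until the remainder is 0:
⌊32/11⌋ = 2, remainder 10
⌊11/10⌋ = 1, remainder 1
⌊10/1⌋ = 10, remainder 0

[2; 1, 10]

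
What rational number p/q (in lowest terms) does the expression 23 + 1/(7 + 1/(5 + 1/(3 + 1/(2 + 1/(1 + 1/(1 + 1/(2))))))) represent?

Starting at the tail and folding back:
Start with 2.
1 + 1/(2/1) = 1 + 1/2 = 3/2
1 + 1/(3/2) = 1 + 2/3 = 5/3
2 + 1/(5/3) = 2 + 3/5 = 13/5
3 + 1/(13/5) = 3 + 5/13 = 44/13
5 + 1/(44/13) = 5 + 13/44 = 233/44
7 + 1/(233/44) = 7 + 44/233 = 1675/233
23 + 1/(1675/233) = 23 + 233/1675 = 38758/1675

38758/1675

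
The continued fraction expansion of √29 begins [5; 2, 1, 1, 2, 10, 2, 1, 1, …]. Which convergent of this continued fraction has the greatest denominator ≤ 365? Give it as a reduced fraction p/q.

1524/283

List convergents until the denominator exceeds the bound:
a_0 = 5: 5/1  (≤ bound)
a_1 = 2: 11/2  (≤ bound)
a_2 = 1: 16/3  (≤ bound)
a_3 = 1: 27/5  (≤ bound)
a_4 = 2: 70/13  (≤ bound)
a_5 = 10: 727/135  (≤ bound)
a_6 = 2: 1524/283  (≤ bound)
a_7 = 1: 2251/418  (> 365, stop)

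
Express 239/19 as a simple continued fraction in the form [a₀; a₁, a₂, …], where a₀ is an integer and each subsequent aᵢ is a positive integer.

[12; 1, 1, 2, 1, 2]

⌊239/19⌋ = 12, remainder 11
⌊19/11⌋ = 1, remainder 8
⌊11/8⌋ = 1, remainder 3
⌊8/3⌋ = 2, remainder 2
⌊3/2⌋ = 1, remainder 1
⌊2/1⌋ = 2, remainder 0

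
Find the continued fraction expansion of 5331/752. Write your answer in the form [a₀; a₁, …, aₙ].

5331 ÷ 752 → quotient 7, remainder 67
752 ÷ 67 → quotient 11, remainder 15
67 ÷ 15 → quotient 4, remainder 7
15 ÷ 7 → quotient 2, remainder 1
7 ÷ 1 → quotient 7, remainder 0

[7; 11, 4, 2, 7]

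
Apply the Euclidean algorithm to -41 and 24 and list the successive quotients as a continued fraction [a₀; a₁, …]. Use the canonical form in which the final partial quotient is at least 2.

-41 ÷ 24 → quotient -2, remainder 7
24 ÷ 7 → quotient 3, remainder 3
7 ÷ 3 → quotient 2, remainder 1
3 ÷ 1 → quotient 3, remainder 0

[-2; 3, 2, 3]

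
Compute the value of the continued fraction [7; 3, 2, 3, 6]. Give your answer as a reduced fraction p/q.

1101/151

a_0 = 7: 7/1
a_1 = 3: 22/3
a_2 = 2: 51/7
a_3 = 3: 175/24
a_4 = 6: 1101/151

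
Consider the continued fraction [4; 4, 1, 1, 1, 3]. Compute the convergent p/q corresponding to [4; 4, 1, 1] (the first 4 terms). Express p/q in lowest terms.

Use the convergent recurrence hₖ = aₖ·hₖ₋₁ + hₖ₋₂ (and likewise for the denominators kₖ):
a_0 = 4: 4/1
a_1 = 4: 17/4
a_2 = 1: 21/5
a_3 = 1: 38/9

38/9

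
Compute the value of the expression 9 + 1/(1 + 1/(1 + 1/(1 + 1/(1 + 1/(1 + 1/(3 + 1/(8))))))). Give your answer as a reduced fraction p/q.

2309/240

Work from the innermost term outward:
Start with 8.
3 + 1/(8/1) = 3 + 1/8 = 25/8
1 + 1/(25/8) = 1 + 8/25 = 33/25
1 + 1/(33/25) = 1 + 25/33 = 58/33
1 + 1/(58/33) = 1 + 33/58 = 91/58
1 + 1/(91/58) = 1 + 58/91 = 149/91
1 + 1/(149/91) = 1 + 91/149 = 240/149
9 + 1/(240/149) = 9 + 149/240 = 2309/240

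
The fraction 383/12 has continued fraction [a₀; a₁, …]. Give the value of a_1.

Repeatedly divide and take the remainder:
⌊383/12⌋ = 31, remainder 11
⌊12/11⌋ = 1, remainder 1

1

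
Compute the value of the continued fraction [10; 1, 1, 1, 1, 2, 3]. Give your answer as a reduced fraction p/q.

467/44

Use the convergent recurrence hₖ = aₖ·hₖ₋₁ + hₖ₋₂ (and likewise for the denominators kₖ):
a_0 = 10: 10/1
a_1 = 1: 11/1
a_2 = 1: 21/2
a_3 = 1: 32/3
a_4 = 1: 53/5
a_5 = 2: 138/13
a_6 = 3: 467/44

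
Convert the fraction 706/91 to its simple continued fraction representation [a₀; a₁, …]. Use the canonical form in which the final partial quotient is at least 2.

706 = 7·91 + 69, so a_0 = 7
91 = 1·69 + 22, so a_1 = 1
69 = 3·22 + 3, so a_2 = 3
22 = 7·3 + 1, so a_3 = 7
3 = 3·1 + 0, so a_4 = 3

[7; 1, 3, 7, 3]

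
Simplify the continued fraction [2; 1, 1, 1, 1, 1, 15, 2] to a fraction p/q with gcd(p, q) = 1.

677/258

a_0 = 2: 2/1
a_1 = 1: 3/1
a_2 = 1: 5/2
a_3 = 1: 8/3
a_4 = 1: 13/5
a_5 = 1: 21/8
a_6 = 15: 328/125
a_7 = 2: 677/258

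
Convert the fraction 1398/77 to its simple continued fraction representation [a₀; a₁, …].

⌊1398/77⌋ = 18, remainder 12
⌊77/12⌋ = 6, remainder 5
⌊12/5⌋ = 2, remainder 2
⌊5/2⌋ = 2, remainder 1
⌊2/1⌋ = 2, remainder 0

[18; 6, 2, 2, 2]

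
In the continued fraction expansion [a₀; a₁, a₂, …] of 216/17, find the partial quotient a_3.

⌊216/17⌋ = 12, remainder 12
⌊17/12⌋ = 1, remainder 5
⌊12/5⌋ = 2, remainder 2
⌊5/2⌋ = 2, remainder 1

2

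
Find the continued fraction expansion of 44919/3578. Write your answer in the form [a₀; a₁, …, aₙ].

⌊44919/3578⌋ = 12, remainder 1983
⌊3578/1983⌋ = 1, remainder 1595
⌊1983/1595⌋ = 1, remainder 388
⌊1595/388⌋ = 4, remainder 43
⌊388/43⌋ = 9, remainder 1
⌊43/1⌋ = 43, remainder 0

[12; 1, 1, 4, 9, 43]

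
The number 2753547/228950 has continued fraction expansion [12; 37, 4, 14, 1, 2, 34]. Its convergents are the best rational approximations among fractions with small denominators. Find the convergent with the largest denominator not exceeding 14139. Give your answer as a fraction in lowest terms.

List convergents until the denominator exceeds the bound:
a_0 = 12: 12/1  (≤ bound)
a_1 = 37: 445/37  (≤ bound)
a_2 = 4: 1792/149  (≤ bound)
a_3 = 14: 25533/2123  (≤ bound)
a_4 = 1: 27325/2272  (≤ bound)
a_5 = 2: 80183/6667  (≤ bound)
a_6 = 34: 2753547/228950  (> 14139, stop)

80183/6667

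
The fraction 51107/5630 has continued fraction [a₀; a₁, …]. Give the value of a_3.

⌊51107/5630⌋ = 9, remainder 437
⌊5630/437⌋ = 12, remainder 386
⌊437/386⌋ = 1, remainder 51
⌊386/51⌋ = 7, remainder 29

7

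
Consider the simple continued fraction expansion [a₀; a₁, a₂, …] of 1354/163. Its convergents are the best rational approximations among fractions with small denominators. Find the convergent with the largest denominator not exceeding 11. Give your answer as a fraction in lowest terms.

a_0 = 8: 8/1  (≤ bound)
a_1 = 3: 25/3  (≤ bound)
a_2 = 3: 83/10  (≤ bound)
a_3 = 1: 108/13  (> 11, stop)

83/10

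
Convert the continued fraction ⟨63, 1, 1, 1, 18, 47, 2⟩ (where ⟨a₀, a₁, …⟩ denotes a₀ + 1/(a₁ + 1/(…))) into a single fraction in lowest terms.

339057/5326

Start with 2.
47 + 1/(2/1) = 47 + 1/2 = 95/2
18 + 1/(95/2) = 18 + 2/95 = 1712/95
1 + 1/(1712/95) = 1 + 95/1712 = 1807/1712
1 + 1/(1807/1712) = 1 + 1712/1807 = 3519/1807
1 + 1/(3519/1807) = 1 + 1807/3519 = 5326/3519
63 + 1/(5326/3519) = 63 + 3519/5326 = 339057/5326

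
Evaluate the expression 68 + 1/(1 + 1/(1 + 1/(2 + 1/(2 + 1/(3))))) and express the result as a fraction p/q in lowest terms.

2812/41

Starting at the tail and folding back:
Start with 3.
2 + 1/(3/1) = 2 + 1/3 = 7/3
2 + 1/(7/3) = 2 + 3/7 = 17/7
1 + 1/(17/7) = 1 + 7/17 = 24/17
1 + 1/(24/17) = 1 + 17/24 = 41/24
68 + 1/(41/24) = 68 + 24/41 = 2812/41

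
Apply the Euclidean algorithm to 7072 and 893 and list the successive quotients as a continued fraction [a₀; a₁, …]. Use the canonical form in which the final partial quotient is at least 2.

7072 = 7·893 + 821, so a_0 = 7
893 = 1·821 + 72, so a_1 = 1
821 = 11·72 + 29, so a_2 = 11
72 = 2·29 + 14, so a_3 = 2
29 = 2·14 + 1, so a_4 = 2
14 = 14·1 + 0, so a_5 = 14

[7; 1, 11, 2, 2, 14]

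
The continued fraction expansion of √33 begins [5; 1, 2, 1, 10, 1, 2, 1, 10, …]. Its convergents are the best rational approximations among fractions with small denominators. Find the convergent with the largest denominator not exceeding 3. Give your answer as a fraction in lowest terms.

List convergents until the denominator exceeds the bound:
a_0 = 5: 5/1  (≤ bound)
a_1 = 1: 6/1  (≤ bound)
a_2 = 2: 17/3  (≤ bound)
a_3 = 1: 23/4  (> 3, stop)

17/3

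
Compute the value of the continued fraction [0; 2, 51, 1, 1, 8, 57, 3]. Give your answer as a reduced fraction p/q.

Start with 3.
57 + 1/(3/1) = 57 + 1/3 = 172/3
8 + 1/(172/3) = 8 + 3/172 = 1379/172
1 + 1/(1379/172) = 1 + 172/1379 = 1551/1379
1 + 1/(1551/1379) = 1 + 1379/1551 = 2930/1551
51 + 1/(2930/1551) = 51 + 1551/2930 = 150981/2930
2 + 1/(150981/2930) = 2 + 2930/150981 = 304892/150981
0 + 1/(304892/150981) = 0 + 150981/304892 = 150981/304892

150981/304892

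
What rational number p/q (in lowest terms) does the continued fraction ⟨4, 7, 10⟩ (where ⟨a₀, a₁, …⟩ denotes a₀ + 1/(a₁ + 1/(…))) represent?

Start with 10.
7 + 1/(10/1) = 7 + 1/10 = 71/10
4 + 1/(71/10) = 4 + 10/71 = 294/71

294/71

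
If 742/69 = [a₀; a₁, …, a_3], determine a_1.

1

Run the Euclidean algorithm, recording each quotient:
742 = 10·69 + 52, so a_0 = 10
69 = 1·52 + 17, so a_1 = 1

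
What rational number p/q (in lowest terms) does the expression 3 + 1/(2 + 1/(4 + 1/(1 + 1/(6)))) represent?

Build up convergents one term at a time:
a_0 = 3: 3/1
a_1 = 2: 7/2
a_2 = 4: 31/9
a_3 = 1: 38/11
a_4 = 6: 259/75

259/75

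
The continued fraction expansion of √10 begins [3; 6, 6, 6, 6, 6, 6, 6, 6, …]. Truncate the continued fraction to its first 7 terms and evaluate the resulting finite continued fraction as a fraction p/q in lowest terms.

Start with 6.
6 + 1/(6/1) = 6 + 1/6 = 37/6
6 + 1/(37/6) = 6 + 6/37 = 228/37
6 + 1/(228/37) = 6 + 37/228 = 1405/228
6 + 1/(1405/228) = 6 + 228/1405 = 8658/1405
6 + 1/(8658/1405) = 6 + 1405/8658 = 53353/8658
3 + 1/(53353/8658) = 3 + 8658/53353 = 168717/53353

168717/53353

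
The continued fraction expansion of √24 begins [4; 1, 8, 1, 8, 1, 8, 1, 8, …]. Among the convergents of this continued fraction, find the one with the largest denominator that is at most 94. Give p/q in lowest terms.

436/89

List convergents until the denominator exceeds the bound:
a_0 = 4: 4/1  (≤ bound)
a_1 = 1: 5/1  (≤ bound)
a_2 = 8: 44/9  (≤ bound)
a_3 = 1: 49/10  (≤ bound)
a_4 = 8: 436/89  (≤ bound)
a_5 = 1: 485/99  (> 94, stop)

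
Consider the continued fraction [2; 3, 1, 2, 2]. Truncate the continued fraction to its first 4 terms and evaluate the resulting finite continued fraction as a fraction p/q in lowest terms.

25/11

Start with 2.
1 + 1/(2/1) = 1 + 1/2 = 3/2
3 + 1/(3/2) = 3 + 2/3 = 11/3
2 + 1/(11/3) = 2 + 3/11 = 25/11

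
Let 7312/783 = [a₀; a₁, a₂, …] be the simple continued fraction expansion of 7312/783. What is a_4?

12

7312 ÷ 783 → quotient 9, remainder 265
783 ÷ 265 → quotient 2, remainder 253
265 ÷ 253 → quotient 1, remainder 12
253 ÷ 12 → quotient 21, remainder 1
12 ÷ 1 → quotient 12, remainder 0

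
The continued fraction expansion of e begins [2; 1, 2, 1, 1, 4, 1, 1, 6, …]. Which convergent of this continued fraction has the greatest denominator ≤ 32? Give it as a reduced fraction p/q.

87/32

List convergents until the denominator exceeds the bound:
a_0 = 2: 2/1  (≤ bound)
a_1 = 1: 3/1  (≤ bound)
a_2 = 2: 8/3  (≤ bound)
a_3 = 1: 11/4  (≤ bound)
a_4 = 1: 19/7  (≤ bound)
a_5 = 4: 87/32  (≤ bound)
a_6 = 1: 106/39  (> 32, stop)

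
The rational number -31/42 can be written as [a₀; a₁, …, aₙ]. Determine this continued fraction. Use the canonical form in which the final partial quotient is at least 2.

Apply division with remainder until the remainder is 0:
-31 ÷ 42 → quotient -1, remainder 11
42 ÷ 11 → quotient 3, remainder 9
11 ÷ 9 → quotient 1, remainder 2
9 ÷ 2 → quotient 4, remainder 1
2 ÷ 1 → quotient 2, remainder 0

[-1; 3, 1, 4, 2]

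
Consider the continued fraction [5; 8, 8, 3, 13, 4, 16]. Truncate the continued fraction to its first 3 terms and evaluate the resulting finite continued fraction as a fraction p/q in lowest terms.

Starting at the tail and folding back:
Start with 8.
8 + 1/(8/1) = 8 + 1/8 = 65/8
5 + 1/(65/8) = 5 + 8/65 = 333/65

333/65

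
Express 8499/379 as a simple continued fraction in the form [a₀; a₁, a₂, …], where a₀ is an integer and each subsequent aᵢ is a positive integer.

[22; 2, 2, 1, 4, 1, 2, 3]

Run the Euclidean algorithm, recording each quotient:
8499 = 22·379 + 161, so a_0 = 22
379 = 2·161 + 57, so a_1 = 2
161 = 2·57 + 47, so a_2 = 2
57 = 1·47 + 10, so a_3 = 1
47 = 4·10 + 7, so a_4 = 4
10 = 1·7 + 3, so a_5 = 1
7 = 2·3 + 1, so a_6 = 2
3 = 3·1 + 0, so a_7 = 3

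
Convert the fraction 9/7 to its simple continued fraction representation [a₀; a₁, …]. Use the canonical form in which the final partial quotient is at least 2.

9 ÷ 7 → quotient 1, remainder 2
7 ÷ 2 → quotient 3, remainder 1
2 ÷ 1 → quotient 2, remainder 0

[1; 3, 2]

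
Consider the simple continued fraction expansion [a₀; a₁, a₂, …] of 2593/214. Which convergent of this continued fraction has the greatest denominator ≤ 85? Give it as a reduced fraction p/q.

933/77

List convergents until the denominator exceeds the bound:
a_0 = 12: 12/1  (≤ bound)
a_1 = 8: 97/8  (≤ bound)
a_2 = 1: 109/9  (≤ bound)
a_3 = 1: 206/17  (≤ bound)
a_4 = 3: 727/60  (≤ bound)
a_5 = 1: 933/77  (≤ bound)
a_6 = 2: 2593/214  (> 85, stop)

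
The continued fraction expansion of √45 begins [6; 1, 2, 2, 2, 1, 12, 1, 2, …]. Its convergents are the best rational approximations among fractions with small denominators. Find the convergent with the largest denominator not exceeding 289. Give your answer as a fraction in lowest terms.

161/24

List convergents until the denominator exceeds the bound:
a_0 = 6: 6/1  (≤ bound)
a_1 = 1: 7/1  (≤ bound)
a_2 = 2: 20/3  (≤ bound)
a_3 = 2: 47/7  (≤ bound)
a_4 = 2: 114/17  (≤ bound)
a_5 = 1: 161/24  (≤ bound)
a_6 = 12: 2046/305  (> 289, stop)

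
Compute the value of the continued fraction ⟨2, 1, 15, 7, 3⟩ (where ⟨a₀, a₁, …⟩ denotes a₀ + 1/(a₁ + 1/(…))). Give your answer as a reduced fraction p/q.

1043/355

Starting at the tail and folding back:
Start with 3.
7 + 1/(3/1) = 7 + 1/3 = 22/3
15 + 1/(22/3) = 15 + 3/22 = 333/22
1 + 1/(333/22) = 1 + 22/333 = 355/333
2 + 1/(355/333) = 2 + 333/355 = 1043/355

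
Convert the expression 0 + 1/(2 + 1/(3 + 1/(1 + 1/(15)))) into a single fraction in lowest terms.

a_0 = 0: 0/1
a_1 = 2: 1/2
a_2 = 3: 3/7
a_3 = 1: 4/9
a_4 = 15: 63/142

63/142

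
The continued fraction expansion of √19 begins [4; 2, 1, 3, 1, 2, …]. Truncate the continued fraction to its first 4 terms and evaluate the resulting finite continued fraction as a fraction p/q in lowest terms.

48/11

a_0 = 4: 4/1
a_1 = 2: 9/2
a_2 = 1: 13/3
a_3 = 3: 48/11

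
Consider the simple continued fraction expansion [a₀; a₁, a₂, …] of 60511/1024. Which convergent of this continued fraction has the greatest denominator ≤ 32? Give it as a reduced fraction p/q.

List convergents until the denominator exceeds the bound:
a_0 = 59: 59/1  (≤ bound)
a_1 = 10: 591/10  (≤ bound)
a_2 = 1: 650/11  (≤ bound)
a_3 = 3: 2541/43  (> 32, stop)

650/11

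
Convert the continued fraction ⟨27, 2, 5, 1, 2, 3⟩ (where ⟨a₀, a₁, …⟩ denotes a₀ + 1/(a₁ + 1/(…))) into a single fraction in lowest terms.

3405/124

Compute successive convergents:
a_0 = 27: 27/1
a_1 = 2: 55/2
a_2 = 5: 302/11
a_3 = 1: 357/13
a_4 = 2: 1016/37
a_5 = 3: 3405/124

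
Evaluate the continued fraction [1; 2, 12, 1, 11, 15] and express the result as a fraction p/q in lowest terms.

Collapse the nested fraction from the inside out:
Start with 15.
11 + 1/(15/1) = 11 + 1/15 = 166/15
1 + 1/(166/15) = 1 + 15/166 = 181/166
12 + 1/(181/166) = 12 + 166/181 = 2338/181
2 + 1/(2338/181) = 2 + 181/2338 = 4857/2338
1 + 1/(4857/2338) = 1 + 2338/4857 = 7195/4857

7195/4857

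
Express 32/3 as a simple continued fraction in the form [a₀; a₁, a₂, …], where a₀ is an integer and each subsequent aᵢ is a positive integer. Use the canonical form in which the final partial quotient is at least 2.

⌊32/3⌋ = 10, remainder 2
⌊3/2⌋ = 1, remainder 1
⌊2/1⌋ = 2, remainder 0

[10; 1, 2]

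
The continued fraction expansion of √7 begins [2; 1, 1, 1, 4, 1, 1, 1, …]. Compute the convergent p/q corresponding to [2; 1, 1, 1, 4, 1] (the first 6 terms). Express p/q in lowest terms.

Start with 1.
4 + 1/(1/1) = 4 + 1/1 = 5/1
1 + 1/(5/1) = 1 + 1/5 = 6/5
1 + 1/(6/5) = 1 + 5/6 = 11/6
1 + 1/(11/6) = 1 + 6/11 = 17/11
2 + 1/(17/11) = 2 + 11/17 = 45/17

45/17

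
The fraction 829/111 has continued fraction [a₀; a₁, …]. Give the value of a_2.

7

829 ÷ 111 → quotient 7, remainder 52
111 ÷ 52 → quotient 2, remainder 7
52 ÷ 7 → quotient 7, remainder 3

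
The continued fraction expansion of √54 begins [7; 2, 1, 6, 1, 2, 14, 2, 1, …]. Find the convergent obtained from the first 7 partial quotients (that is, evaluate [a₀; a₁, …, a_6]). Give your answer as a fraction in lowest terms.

6959/947

Start with 14.
2 + 1/(14/1) = 2 + 1/14 = 29/14
1 + 1/(29/14) = 1 + 14/29 = 43/29
6 + 1/(43/29) = 6 + 29/43 = 287/43
1 + 1/(287/43) = 1 + 43/287 = 330/287
2 + 1/(330/287) = 2 + 287/330 = 947/330
7 + 1/(947/330) = 7 + 330/947 = 6959/947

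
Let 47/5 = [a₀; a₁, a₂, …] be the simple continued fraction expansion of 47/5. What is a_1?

⌊47/5⌋ = 9, remainder 2
⌊5/2⌋ = 2, remainder 1

2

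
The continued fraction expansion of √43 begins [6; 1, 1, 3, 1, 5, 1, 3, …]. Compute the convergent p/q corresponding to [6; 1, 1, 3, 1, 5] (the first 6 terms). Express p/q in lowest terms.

Work from the innermost term outward:
Start with 5.
1 + 1/(5/1) = 1 + 1/5 = 6/5
3 + 1/(6/5) = 3 + 5/6 = 23/6
1 + 1/(23/6) = 1 + 6/23 = 29/23
1 + 1/(29/23) = 1 + 23/29 = 52/29
6 + 1/(52/29) = 6 + 29/52 = 341/52

341/52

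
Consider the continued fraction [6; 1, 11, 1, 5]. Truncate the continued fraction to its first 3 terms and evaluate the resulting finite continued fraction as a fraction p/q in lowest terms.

83/12

Use the convergent recurrence hₖ = aₖ·hₖ₋₁ + hₖ₋₂ (and likewise for the denominators kₖ):
a_0 = 6: 6/1
a_1 = 1: 7/1
a_2 = 11: 83/12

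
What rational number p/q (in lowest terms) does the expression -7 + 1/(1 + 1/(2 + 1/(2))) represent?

-44/7

Start with 2.
2 + 1/(2/1) = 2 + 1/2 = 5/2
1 + 1/(5/2) = 1 + 2/5 = 7/5
-7 + 1/(7/5) = -7 + 5/7 = -44/7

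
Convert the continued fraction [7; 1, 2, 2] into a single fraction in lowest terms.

a_0 = 7: 7/1
a_1 = 1: 8/1
a_2 = 2: 23/3
a_3 = 2: 54/7

54/7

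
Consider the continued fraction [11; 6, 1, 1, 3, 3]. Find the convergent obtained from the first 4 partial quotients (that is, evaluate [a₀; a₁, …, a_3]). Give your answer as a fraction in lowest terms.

145/13

Start with 1.
1 + 1/(1/1) = 1 + 1/1 = 2/1
6 + 1/(2/1) = 6 + 1/2 = 13/2
11 + 1/(13/2) = 11 + 2/13 = 145/13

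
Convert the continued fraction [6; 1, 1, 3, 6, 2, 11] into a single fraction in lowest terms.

7153/1089

a_0 = 6: 6/1
a_1 = 1: 7/1
a_2 = 1: 13/2
a_3 = 3: 46/7
a_4 = 6: 289/44
a_5 = 2: 624/95
a_6 = 11: 7153/1089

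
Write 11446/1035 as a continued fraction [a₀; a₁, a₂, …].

[11; 16, 1, 29, 2]

Run the Euclidean algorithm, recording each quotient:
11446 = 11·1035 + 61, so a_0 = 11
1035 = 16·61 + 59, so a_1 = 16
61 = 1·59 + 2, so a_2 = 1
59 = 29·2 + 1, so a_3 = 29
2 = 2·1 + 0, so a_4 = 2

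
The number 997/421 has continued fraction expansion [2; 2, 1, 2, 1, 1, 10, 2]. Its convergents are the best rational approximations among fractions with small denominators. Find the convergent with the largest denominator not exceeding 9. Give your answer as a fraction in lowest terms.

19/8

a_0 = 2: 2/1  (≤ bound)
a_1 = 2: 5/2  (≤ bound)
a_2 = 1: 7/3  (≤ bound)
a_3 = 2: 19/8  (≤ bound)
a_4 = 1: 26/11  (> 9, stop)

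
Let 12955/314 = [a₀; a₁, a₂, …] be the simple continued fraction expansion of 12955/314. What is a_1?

3

Repeatedly divide and take the remainder:
12955 = 41·314 + 81, so a_0 = 41
314 = 3·81 + 71, so a_1 = 3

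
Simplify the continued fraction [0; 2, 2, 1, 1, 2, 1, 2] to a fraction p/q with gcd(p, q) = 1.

Start with 2.
1 + 1/(2/1) = 1 + 1/2 = 3/2
2 + 1/(3/2) = 2 + 2/3 = 8/3
1 + 1/(8/3) = 1 + 3/8 = 11/8
1 + 1/(11/8) = 1 + 8/11 = 19/11
2 + 1/(19/11) = 2 + 11/19 = 49/19
2 + 1/(49/19) = 2 + 19/49 = 117/49
0 + 1/(117/49) = 0 + 49/117 = 49/117

49/117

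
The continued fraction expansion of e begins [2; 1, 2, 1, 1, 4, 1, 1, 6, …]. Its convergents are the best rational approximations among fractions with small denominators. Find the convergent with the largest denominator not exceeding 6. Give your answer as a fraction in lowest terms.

a_0 = 2: 2/1  (≤ bound)
a_1 = 1: 3/1  (≤ bound)
a_2 = 2: 8/3  (≤ bound)
a_3 = 1: 11/4  (≤ bound)
a_4 = 1: 19/7  (> 6, stop)

11/4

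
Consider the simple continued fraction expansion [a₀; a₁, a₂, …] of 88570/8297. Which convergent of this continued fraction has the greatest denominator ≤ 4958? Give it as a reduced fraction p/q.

a_0 = 10: 10/1  (≤ bound)
a_1 = 1: 11/1  (≤ bound)
a_2 = 2: 32/3  (≤ bound)
a_3 = 13: 427/40  (≤ bound)
a_4 = 10: 4302/403  (≤ bound)
a_5 = 1: 4729/443  (≤ bound)
a_6 = 5: 27947/2618  (≤ bound)
a_7 = 3: 88570/8297  (> 4958, stop)

27947/2618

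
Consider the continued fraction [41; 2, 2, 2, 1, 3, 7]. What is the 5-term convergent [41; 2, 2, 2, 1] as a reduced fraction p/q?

704/17

Start with 1.
2 + 1/(1/1) = 2 + 1/1 = 3/1
2 + 1/(3/1) = 2 + 1/3 = 7/3
2 + 1/(7/3) = 2 + 3/7 = 17/7
41 + 1/(17/7) = 41 + 7/17 = 704/17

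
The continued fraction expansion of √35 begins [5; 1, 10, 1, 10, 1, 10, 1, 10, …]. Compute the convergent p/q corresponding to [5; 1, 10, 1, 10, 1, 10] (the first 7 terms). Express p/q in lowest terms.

Build up convergents one term at a time:
a_0 = 5: 5/1
a_1 = 1: 6/1
a_2 = 10: 65/11
a_3 = 1: 71/12
a_4 = 10: 775/131
a_5 = 1: 846/143
a_6 = 10: 9235/1561

9235/1561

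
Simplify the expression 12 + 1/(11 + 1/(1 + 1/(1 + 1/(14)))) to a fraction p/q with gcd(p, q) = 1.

Use the convergent recurrence hₖ = aₖ·hₖ₋₁ + hₖ₋₂ (and likewise for the denominators kₖ):
a_0 = 12: 12/1
a_1 = 11: 133/11
a_2 = 1: 145/12
a_3 = 1: 278/23
a_4 = 14: 4037/334

4037/334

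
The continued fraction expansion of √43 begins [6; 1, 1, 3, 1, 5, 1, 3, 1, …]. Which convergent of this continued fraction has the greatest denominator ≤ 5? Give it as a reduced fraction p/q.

a_0 = 6: 6/1  (≤ bound)
a_1 = 1: 7/1  (≤ bound)
a_2 = 1: 13/2  (≤ bound)
a_3 = 3: 46/7  (> 5, stop)

13/2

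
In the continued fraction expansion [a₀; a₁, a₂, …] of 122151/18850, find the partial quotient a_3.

9

⌊122151/18850⌋ = 6, remainder 9051
⌊18850/9051⌋ = 2, remainder 748
⌊9051/748⌋ = 12, remainder 75
⌊748/75⌋ = 9, remainder 73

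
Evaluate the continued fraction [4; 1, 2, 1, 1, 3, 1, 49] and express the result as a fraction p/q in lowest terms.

7517/1593

a_0 = 4: 4/1
a_1 = 1: 5/1
a_2 = 2: 14/3
a_3 = 1: 19/4
a_4 = 1: 33/7
a_5 = 3: 118/25
a_6 = 1: 151/32
a_7 = 49: 7517/1593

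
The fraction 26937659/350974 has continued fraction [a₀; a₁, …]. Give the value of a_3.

⌊26937659/350974⌋ = 76, remainder 263635
⌊350974/263635⌋ = 1, remainder 87339
⌊263635/87339⌋ = 3, remainder 1618
⌊87339/1618⌋ = 53, remainder 1585

53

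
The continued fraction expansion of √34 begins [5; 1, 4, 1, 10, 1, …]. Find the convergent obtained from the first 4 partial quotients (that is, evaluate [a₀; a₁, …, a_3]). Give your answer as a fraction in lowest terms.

Start with 1.
4 + 1/(1/1) = 4 + 1/1 = 5/1
1 + 1/(5/1) = 1 + 1/5 = 6/5
5 + 1/(6/5) = 5 + 5/6 = 35/6

35/6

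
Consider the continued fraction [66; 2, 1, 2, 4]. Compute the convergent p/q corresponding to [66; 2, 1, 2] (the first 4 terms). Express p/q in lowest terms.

Compute successive convergents:
a_0 = 66: 66/1
a_1 = 2: 133/2
a_2 = 1: 199/3
a_3 = 2: 531/8

531/8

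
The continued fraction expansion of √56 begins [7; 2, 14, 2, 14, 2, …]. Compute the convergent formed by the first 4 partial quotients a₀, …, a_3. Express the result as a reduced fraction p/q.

449/60

a_0 = 7: 7/1
a_1 = 2: 15/2
a_2 = 14: 217/29
a_3 = 2: 449/60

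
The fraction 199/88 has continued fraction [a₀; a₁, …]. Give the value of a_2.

Apply division with remainder until the remainder is 0:
199 = 2·88 + 23, so a_0 = 2
88 = 3·23 + 19, so a_1 = 3
23 = 1·19 + 4, so a_2 = 1

1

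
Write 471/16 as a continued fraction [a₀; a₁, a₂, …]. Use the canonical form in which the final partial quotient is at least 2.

[29; 2, 3, 2]

Apply division with remainder until the remainder is 0:
471 = 29·16 + 7, so a_0 = 29
16 = 2·7 + 2, so a_1 = 2
7 = 3·2 + 1, so a_2 = 3
2 = 2·1 + 0, so a_3 = 2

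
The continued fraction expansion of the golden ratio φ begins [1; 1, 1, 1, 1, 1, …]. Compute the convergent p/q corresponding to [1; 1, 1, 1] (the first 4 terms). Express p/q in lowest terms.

Build up convergents one term at a time:
a_0 = 1: 1/1
a_1 = 1: 2/1
a_2 = 1: 3/2
a_3 = 1: 5/3

5/3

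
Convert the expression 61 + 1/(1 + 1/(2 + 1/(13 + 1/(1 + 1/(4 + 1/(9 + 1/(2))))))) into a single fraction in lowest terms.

Start with 2.
9 + 1/(2/1) = 9 + 1/2 = 19/2
4 + 1/(19/2) = 4 + 2/19 = 78/19
1 + 1/(78/19) = 1 + 19/78 = 97/78
13 + 1/(97/78) = 13 + 78/97 = 1339/97
2 + 1/(1339/97) = 2 + 97/1339 = 2775/1339
1 + 1/(2775/1339) = 1 + 1339/2775 = 4114/2775
61 + 1/(4114/2775) = 61 + 2775/4114 = 253729/4114

253729/4114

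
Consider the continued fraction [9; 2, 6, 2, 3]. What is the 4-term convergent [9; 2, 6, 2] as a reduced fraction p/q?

265/28

a_0 = 9: 9/1
a_1 = 2: 19/2
a_2 = 6: 123/13
a_3 = 2: 265/28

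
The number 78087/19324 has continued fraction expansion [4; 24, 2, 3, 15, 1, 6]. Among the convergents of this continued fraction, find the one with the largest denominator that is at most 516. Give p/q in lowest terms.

691/171

a_0 = 4: 4/1  (≤ bound)
a_1 = 24: 97/24  (≤ bound)
a_2 = 2: 198/49  (≤ bound)
a_3 = 3: 691/171  (≤ bound)
a_4 = 15: 10563/2614  (> 516, stop)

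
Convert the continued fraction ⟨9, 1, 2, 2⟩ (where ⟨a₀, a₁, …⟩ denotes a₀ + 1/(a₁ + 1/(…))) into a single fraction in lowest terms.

Build up convergents one term at a time:
a_0 = 9: 9/1
a_1 = 1: 10/1
a_2 = 2: 29/3
a_3 = 2: 68/7

68/7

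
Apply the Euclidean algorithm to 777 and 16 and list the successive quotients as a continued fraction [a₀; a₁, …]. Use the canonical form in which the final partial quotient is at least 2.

777 = 48·16 + 9, so a_0 = 48
16 = 1·9 + 7, so a_1 = 1
9 = 1·7 + 2, so a_2 = 1
7 = 3·2 + 1, so a_3 = 3
2 = 2·1 + 0, so a_4 = 2

[48; 1, 1, 3, 2]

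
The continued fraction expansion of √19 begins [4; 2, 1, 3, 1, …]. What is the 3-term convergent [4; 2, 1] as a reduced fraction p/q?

Starting at the tail and folding back:
Start with 1.
2 + 1/(1/1) = 2 + 1/1 = 3/1
4 + 1/(3/1) = 4 + 1/3 = 13/3

13/3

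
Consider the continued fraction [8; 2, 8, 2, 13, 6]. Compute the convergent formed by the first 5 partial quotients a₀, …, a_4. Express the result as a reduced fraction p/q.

4109/485

Start with 13.
2 + 1/(13/1) = 2 + 1/13 = 27/13
8 + 1/(27/13) = 8 + 13/27 = 229/27
2 + 1/(229/27) = 2 + 27/229 = 485/229
8 + 1/(485/229) = 8 + 229/485 = 4109/485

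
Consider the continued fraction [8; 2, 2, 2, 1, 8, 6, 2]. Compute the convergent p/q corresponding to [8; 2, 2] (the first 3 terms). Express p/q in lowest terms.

Compute successive convergents:
a_0 = 8: 8/1
a_1 = 2: 17/2
a_2 = 2: 42/5

42/5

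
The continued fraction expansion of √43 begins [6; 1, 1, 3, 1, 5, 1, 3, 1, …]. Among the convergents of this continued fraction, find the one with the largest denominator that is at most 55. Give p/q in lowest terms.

a_0 = 6: 6/1  (≤ bound)
a_1 = 1: 7/1  (≤ bound)
a_2 = 1: 13/2  (≤ bound)
a_3 = 3: 46/7  (≤ bound)
a_4 = 1: 59/9  (≤ bound)
a_5 = 5: 341/52  (≤ bound)
a_6 = 1: 400/61  (> 55, stop)

341/52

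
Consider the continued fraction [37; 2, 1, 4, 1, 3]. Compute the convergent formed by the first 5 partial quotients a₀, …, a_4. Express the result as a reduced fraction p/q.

Start with 1.
4 + 1/(1/1) = 4 + 1/1 = 5/1
1 + 1/(5/1) = 1 + 1/5 = 6/5
2 + 1/(6/5) = 2 + 5/6 = 17/6
37 + 1/(17/6) = 37 + 6/17 = 635/17

635/17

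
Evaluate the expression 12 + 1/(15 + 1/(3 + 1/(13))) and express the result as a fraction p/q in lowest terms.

7396/613

Work from the innermost term outward:
Start with 13.
3 + 1/(13/1) = 3 + 1/13 = 40/13
15 + 1/(40/13) = 15 + 13/40 = 613/40
12 + 1/(613/40) = 12 + 40/613 = 7396/613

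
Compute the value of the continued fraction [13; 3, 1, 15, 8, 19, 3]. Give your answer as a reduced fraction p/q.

393019/29653

Start with 3.
19 + 1/(3/1) = 19 + 1/3 = 58/3
8 + 1/(58/3) = 8 + 3/58 = 467/58
15 + 1/(467/58) = 15 + 58/467 = 7063/467
1 + 1/(7063/467) = 1 + 467/7063 = 7530/7063
3 + 1/(7530/7063) = 3 + 7063/7530 = 29653/7530
13 + 1/(29653/7530) = 13 + 7530/29653 = 393019/29653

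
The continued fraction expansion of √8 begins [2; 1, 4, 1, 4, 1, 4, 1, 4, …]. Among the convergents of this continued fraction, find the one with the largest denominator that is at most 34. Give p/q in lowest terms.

82/29

a_0 = 2: 2/1  (≤ bound)
a_1 = 1: 3/1  (≤ bound)
a_2 = 4: 14/5  (≤ bound)
a_3 = 1: 17/6  (≤ bound)
a_4 = 4: 82/29  (≤ bound)
a_5 = 1: 99/35  (> 34, stop)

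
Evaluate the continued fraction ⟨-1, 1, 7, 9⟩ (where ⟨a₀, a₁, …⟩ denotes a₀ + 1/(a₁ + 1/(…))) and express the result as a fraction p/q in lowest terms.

a_0 = -1: -1/1
a_1 = 1: 0/1
a_2 = 7: -1/8
a_3 = 9: -9/73

-9/73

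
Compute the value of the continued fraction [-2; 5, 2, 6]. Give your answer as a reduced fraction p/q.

-129/71

Collapse the nested fraction from the inside out:
Start with 6.
2 + 1/(6/1) = 2 + 1/6 = 13/6
5 + 1/(13/6) = 5 + 6/13 = 71/13
-2 + 1/(71/13) = -2 + 13/71 = -129/71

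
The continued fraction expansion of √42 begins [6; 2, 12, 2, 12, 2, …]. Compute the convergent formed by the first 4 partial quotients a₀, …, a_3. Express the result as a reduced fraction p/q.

337/52

a_0 = 6: 6/1
a_1 = 2: 13/2
a_2 = 12: 162/25
a_3 = 2: 337/52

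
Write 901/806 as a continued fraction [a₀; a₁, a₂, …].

[1; 8, 2, 15, 3]

901 ÷ 806 → quotient 1, remainder 95
806 ÷ 95 → quotient 8, remainder 46
95 ÷ 46 → quotient 2, remainder 3
46 ÷ 3 → quotient 15, remainder 1
3 ÷ 1 → quotient 3, remainder 0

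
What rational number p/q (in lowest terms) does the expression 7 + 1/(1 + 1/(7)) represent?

63/8

Use the convergent recurrence hₖ = aₖ·hₖ₋₁ + hₖ₋₂ (and likewise for the denominators kₖ):
a_0 = 7: 7/1
a_1 = 1: 8/1
a_2 = 7: 63/8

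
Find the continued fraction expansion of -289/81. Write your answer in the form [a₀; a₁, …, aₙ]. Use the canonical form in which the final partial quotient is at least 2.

-289 = -4·81 + 35, so a_0 = -4
81 = 2·35 + 11, so a_1 = 2
35 = 3·11 + 2, so a_2 = 3
11 = 5·2 + 1, so a_3 = 5
2 = 2·1 + 0, so a_4 = 2

[-4; 2, 3, 5, 2]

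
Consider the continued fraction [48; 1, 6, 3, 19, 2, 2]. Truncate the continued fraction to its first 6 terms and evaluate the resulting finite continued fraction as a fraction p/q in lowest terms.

42609/872

Start with 2.
19 + 1/(2/1) = 19 + 1/2 = 39/2
3 + 1/(39/2) = 3 + 2/39 = 119/39
6 + 1/(119/39) = 6 + 39/119 = 753/119
1 + 1/(753/119) = 1 + 119/753 = 872/753
48 + 1/(872/753) = 48 + 753/872 = 42609/872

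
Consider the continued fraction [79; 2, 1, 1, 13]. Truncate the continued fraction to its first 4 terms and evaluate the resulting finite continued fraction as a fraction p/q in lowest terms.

a_0 = 79: 79/1
a_1 = 2: 159/2
a_2 = 1: 238/3
a_3 = 1: 397/5

397/5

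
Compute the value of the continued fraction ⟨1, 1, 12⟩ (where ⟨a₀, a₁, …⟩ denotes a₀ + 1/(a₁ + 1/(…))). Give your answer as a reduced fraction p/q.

25/13

Start with 12.
1 + 1/(12/1) = 1 + 1/12 = 13/12
1 + 1/(13/12) = 1 + 12/13 = 25/13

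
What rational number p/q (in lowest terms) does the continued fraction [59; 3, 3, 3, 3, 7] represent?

47205/796

Work from the innermost term outward:
Start with 7.
3 + 1/(7/1) = 3 + 1/7 = 22/7
3 + 1/(22/7) = 3 + 7/22 = 73/22
3 + 1/(73/22) = 3 + 22/73 = 241/73
3 + 1/(241/73) = 3 + 73/241 = 796/241
59 + 1/(796/241) = 59 + 241/796 = 47205/796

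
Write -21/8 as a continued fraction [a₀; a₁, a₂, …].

[-3; 2, 1, 2]

Apply division with remainder until the remainder is 0:
-21 = -3·8 + 3, so a_0 = -3
8 = 2·3 + 2, so a_1 = 2
3 = 1·2 + 1, so a_2 = 1
2 = 2·1 + 0, so a_3 = 2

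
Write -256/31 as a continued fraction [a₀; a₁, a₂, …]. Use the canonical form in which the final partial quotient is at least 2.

Repeatedly divide and take the remainder:
⌊-256/31⌋ = -9, remainder 23
⌊31/23⌋ = 1, remainder 8
⌊23/8⌋ = 2, remainder 7
⌊8/7⌋ = 1, remainder 1
⌊7/1⌋ = 7, remainder 0

[-9; 1, 2, 1, 7]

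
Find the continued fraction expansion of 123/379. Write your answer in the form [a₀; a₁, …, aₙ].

123 = 0·379 + 123, so a_0 = 0
379 = 3·123 + 10, so a_1 = 3
123 = 12·10 + 3, so a_2 = 12
10 = 3·3 + 1, so a_3 = 3
3 = 3·1 + 0, so a_4 = 3

[0; 3, 12, 3, 3]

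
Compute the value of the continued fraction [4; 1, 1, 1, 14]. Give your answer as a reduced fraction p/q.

Starting at the tail and folding back:
Start with 14.
1 + 1/(14/1) = 1 + 1/14 = 15/14
1 + 1/(15/14) = 1 + 14/15 = 29/15
1 + 1/(29/15) = 1 + 15/29 = 44/29
4 + 1/(44/29) = 4 + 29/44 = 205/44

205/44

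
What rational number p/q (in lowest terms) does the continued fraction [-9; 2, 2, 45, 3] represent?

Work from the innermost term outward:
Start with 3.
45 + 1/(3/1) = 45 + 1/3 = 136/3
2 + 1/(136/3) = 2 + 3/136 = 275/136
2 + 1/(275/136) = 2 + 136/275 = 686/275
-9 + 1/(686/275) = -9 + 275/686 = -5899/686

-5899/686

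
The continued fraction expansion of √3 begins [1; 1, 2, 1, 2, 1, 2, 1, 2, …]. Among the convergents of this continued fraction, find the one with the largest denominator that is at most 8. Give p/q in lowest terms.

List convergents until the denominator exceeds the bound:
a_0 = 1: 1/1  (≤ bound)
a_1 = 1: 2/1  (≤ bound)
a_2 = 2: 5/3  (≤ bound)
a_3 = 1: 7/4  (≤ bound)
a_4 = 2: 19/11  (> 8, stop)

7/4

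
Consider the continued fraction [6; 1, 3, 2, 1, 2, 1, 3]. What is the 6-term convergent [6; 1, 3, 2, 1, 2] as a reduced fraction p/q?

237/35

Start with 2.
1 + 1/(2/1) = 1 + 1/2 = 3/2
2 + 1/(3/2) = 2 + 2/3 = 8/3
3 + 1/(8/3) = 3 + 3/8 = 27/8
1 + 1/(27/8) = 1 + 8/27 = 35/27
6 + 1/(35/27) = 6 + 27/35 = 237/35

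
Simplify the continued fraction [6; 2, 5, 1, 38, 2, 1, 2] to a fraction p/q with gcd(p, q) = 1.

26356/4079

a_0 = 6: 6/1
a_1 = 2: 13/2
a_2 = 5: 71/11
a_3 = 1: 84/13
a_4 = 38: 3263/505
a_5 = 2: 6610/1023
a_6 = 1: 9873/1528
a_7 = 2: 26356/4079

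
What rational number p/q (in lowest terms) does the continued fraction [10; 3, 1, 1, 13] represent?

977/95

Start with 13.
1 + 1/(13/1) = 1 + 1/13 = 14/13
1 + 1/(14/13) = 1 + 13/14 = 27/14
3 + 1/(27/14) = 3 + 14/27 = 95/27
10 + 1/(95/27) = 10 + 27/95 = 977/95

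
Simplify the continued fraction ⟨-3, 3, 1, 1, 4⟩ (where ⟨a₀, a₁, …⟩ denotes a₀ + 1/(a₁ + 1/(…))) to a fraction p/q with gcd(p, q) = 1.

-87/32

Collapse the nested fraction from the inside out:
Start with 4.
1 + 1/(4/1) = 1 + 1/4 = 5/4
1 + 1/(5/4) = 1 + 4/5 = 9/5
3 + 1/(9/5) = 3 + 5/9 = 32/9
-3 + 1/(32/9) = -3 + 9/32 = -87/32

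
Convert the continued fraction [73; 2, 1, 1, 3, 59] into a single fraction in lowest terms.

Start with 59.
3 + 1/(59/1) = 3 + 1/59 = 178/59
1 + 1/(178/59) = 1 + 59/178 = 237/178
1 + 1/(237/178) = 1 + 178/237 = 415/237
2 + 1/(415/237) = 2 + 237/415 = 1067/415
73 + 1/(1067/415) = 73 + 415/1067 = 78306/1067

78306/1067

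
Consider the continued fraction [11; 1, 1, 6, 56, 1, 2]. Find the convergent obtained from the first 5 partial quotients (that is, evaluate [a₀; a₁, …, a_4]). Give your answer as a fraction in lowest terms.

Build up convergents one term at a time:
a_0 = 11: 11/1
a_1 = 1: 12/1
a_2 = 1: 23/2
a_3 = 6: 150/13
a_4 = 56: 8423/730

8423/730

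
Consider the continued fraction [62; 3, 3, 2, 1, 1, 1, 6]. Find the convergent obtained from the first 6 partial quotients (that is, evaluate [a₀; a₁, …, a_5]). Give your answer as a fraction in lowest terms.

Start with 1.
1 + 1/(1/1) = 1 + 1/1 = 2/1
2 + 1/(2/1) = 2 + 1/2 = 5/2
3 + 1/(5/2) = 3 + 2/5 = 17/5
3 + 1/(17/5) = 3 + 5/17 = 56/17
62 + 1/(56/17) = 62 + 17/56 = 3489/56

3489/56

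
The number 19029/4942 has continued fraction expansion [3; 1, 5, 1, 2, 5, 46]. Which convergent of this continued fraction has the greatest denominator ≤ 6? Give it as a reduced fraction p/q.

23/6

a_0 = 3: 3/1  (≤ bound)
a_1 = 1: 4/1  (≤ bound)
a_2 = 5: 23/6  (≤ bound)
a_3 = 1: 27/7  (> 6, stop)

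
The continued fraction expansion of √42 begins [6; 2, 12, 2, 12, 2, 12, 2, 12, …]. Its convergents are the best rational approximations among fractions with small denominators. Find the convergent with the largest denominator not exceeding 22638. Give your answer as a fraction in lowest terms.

a_0 = 6: 6/1  (≤ bound)
a_1 = 2: 13/2  (≤ bound)
a_2 = 12: 162/25  (≤ bound)
a_3 = 2: 337/52  (≤ bound)
a_4 = 12: 4206/649  (≤ bound)
a_5 = 2: 8749/1350  (≤ bound)
a_6 = 12: 109194/16849  (≤ bound)
a_7 = 2: 227137/35048  (> 22638, stop)

109194/16849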